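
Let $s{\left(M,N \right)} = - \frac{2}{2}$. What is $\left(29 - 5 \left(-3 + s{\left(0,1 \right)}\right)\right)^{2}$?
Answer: $2401$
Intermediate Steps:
$s{\left(M,N \right)} = -1$ ($s{\left(M,N \right)} = \left(-2\right) \frac{1}{2} = -1$)
$\left(29 - 5 \left(-3 + s{\left(0,1 \right)}\right)\right)^{2} = \left(29 - 5 \left(-3 - 1\right)\right)^{2} = \left(29 - -20\right)^{2} = \left(29 + 20\right)^{2} = 49^{2} = 2401$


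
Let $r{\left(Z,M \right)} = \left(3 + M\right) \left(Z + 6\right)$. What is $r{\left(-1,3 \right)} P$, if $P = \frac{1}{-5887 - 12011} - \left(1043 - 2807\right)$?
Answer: $\frac{157860355}{2983} \approx 52920.0$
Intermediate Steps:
$r{\left(Z,M \right)} = \left(3 + M\right) \left(6 + Z\right)$
$P = \frac{31572071}{17898}$ ($P = \frac{1}{-17898} - -1764 = - \frac{1}{17898} + 1764 = \frac{31572071}{17898} \approx 1764.0$)
$r{\left(-1,3 \right)} P = \left(18 + 3 \left(-1\right) + 6 \cdot 3 + 3 \left(-1\right)\right) \frac{31572071}{17898} = \left(18 - 3 + 18 - 3\right) \frac{31572071}{17898} = 30 \cdot \frac{31572071}{17898} = \frac{157860355}{2983}$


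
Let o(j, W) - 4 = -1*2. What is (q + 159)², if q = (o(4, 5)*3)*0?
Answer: 25281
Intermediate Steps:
o(j, W) = 2 (o(j, W) = 4 - 1*2 = 4 - 2 = 2)
q = 0 (q = (2*3)*0 = 6*0 = 0)
(q + 159)² = (0 + 159)² = 159² = 25281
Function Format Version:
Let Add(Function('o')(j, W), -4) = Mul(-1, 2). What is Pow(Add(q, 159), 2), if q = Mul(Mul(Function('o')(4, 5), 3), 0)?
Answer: 25281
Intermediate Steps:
Function('o')(j, W) = 2 (Function('o')(j, W) = Add(4, Mul(-1, 2)) = Add(4, -2) = 2)
q = 0 (q = Mul(Mul(2, 3), 0) = Mul(6, 0) = 0)
Pow(Add(q, 159), 2) = Pow(Add(0, 159), 2) = Pow(159, 2) = 25281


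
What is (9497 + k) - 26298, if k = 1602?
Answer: -15199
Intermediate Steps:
(9497 + k) - 26298 = (9497 + 1602) - 26298 = 11099 - 26298 = -15199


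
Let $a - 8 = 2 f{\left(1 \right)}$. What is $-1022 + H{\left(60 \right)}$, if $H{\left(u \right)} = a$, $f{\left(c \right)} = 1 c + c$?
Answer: $-1010$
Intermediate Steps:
$f{\left(c \right)} = 2 c$ ($f{\left(c \right)} = c + c = 2 c$)
$a = 12$ ($a = 8 + 2 \cdot 2 \cdot 1 = 8 + 2 \cdot 2 = 8 + 4 = 12$)
$H{\left(u \right)} = 12$
$-1022 + H{\left(60 \right)} = -1022 + 12 = -1010$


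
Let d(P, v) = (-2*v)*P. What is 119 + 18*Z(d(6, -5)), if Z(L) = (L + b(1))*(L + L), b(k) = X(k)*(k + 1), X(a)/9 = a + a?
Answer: 207479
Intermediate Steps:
d(P, v) = -2*P*v
X(a) = 18*a (X(a) = 9*(a + a) = 9*(2*a) = 18*a)
b(k) = 18*k*(1 + k) (b(k) = (18*k)*(k + 1) = (18*k)*(1 + k) = 18*k*(1 + k))
Z(L) = 2*L*(36 + L) (Z(L) = (L + 18*1*(1 + 1))*(L + L) = (L + 18*1*2)*(2*L) = (L + 36)*(2*L) = (36 + L)*(2*L) = 2*L*(36 + L))
119 + 18*Z(d(6, -5)) = 119 + 18*(2*(-2*6*(-5))*(36 - 2*6*(-5))) = 119 + 18*(2*60*(36 + 60)) = 119 + 18*(2*60*96) = 119 + 18*11520 = 119 + 207360 = 207479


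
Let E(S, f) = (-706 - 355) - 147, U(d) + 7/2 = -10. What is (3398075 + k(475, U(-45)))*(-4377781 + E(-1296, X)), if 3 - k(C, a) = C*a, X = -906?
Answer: -29816452900209/2 ≈ -1.4908e+13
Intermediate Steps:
U(d) = -27/2 (U(d) = -7/2 - 10 = -27/2)
k(C, a) = 3 - C*a
E(S, f) = -1208 (E(S, f) = -1061 - 147 = -1208)
(3398075 + k(475, U(-45)))*(-4377781 + E(-1296, X)) = (3398075 + (3 - 1*475*(-27/2)))*(-4377781 - 1208) = (3398075 + (3 + 12825/2))*(-4378989) = (3398075 + 12831/2)*(-4378989) = (6808981/2)*(-4378989) = -29816452900209/2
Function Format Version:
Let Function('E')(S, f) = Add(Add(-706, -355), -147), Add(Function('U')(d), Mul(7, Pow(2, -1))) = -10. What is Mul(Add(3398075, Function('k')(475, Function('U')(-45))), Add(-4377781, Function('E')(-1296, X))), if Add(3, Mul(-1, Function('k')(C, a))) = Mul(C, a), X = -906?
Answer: Rational(-29816452900209, 2) ≈ -1.4908e+13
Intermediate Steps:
Function('U')(d) = Rational(-27, 2) (Function('U')(d) = Add(Rational(-7, 2), -10) = Rational(-27, 2))
Function('k')(C, a) = Add(3, Mul(-1, C, a)) (Function('k')(C, a) = Add(3, Mul(-1, Mul(C, a))) = Add(3, Mul(-1, C, a)))
Function('E')(S, f) = -1208 (Function('E')(S, f) = Add(-1061, -147) = -1208)
Mul(Add(3398075, Function('k')(475, Function('U')(-45))), Add(-4377781, Function('E')(-1296, X))) = Mul(Add(3398075, Add(3, Mul(-1, 475, Rational(-27, 2)))), Add(-4377781, -1208)) = Mul(Add(3398075, Add(3, Rational(12825, 2))), -4378989) = Mul(Add(3398075, Rational(12831, 2)), -4378989) = Mul(Rational(6808981, 2), -4378989) = Rational(-29816452900209, 2)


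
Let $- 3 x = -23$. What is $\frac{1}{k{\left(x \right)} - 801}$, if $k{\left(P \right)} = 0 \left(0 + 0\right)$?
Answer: $- \frac{1}{801} \approx -0.0012484$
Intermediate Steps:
$x = \frac{23}{3}$ ($x = \left(- \frac{1}{3}\right) \left(-23\right) = \frac{23}{3} \approx 7.6667$)
$k{\left(P \right)} = 0$ ($k{\left(P \right)} = 0 \cdot 0 = 0$)
$\frac{1}{k{\left(x \right)} - 801} = \frac{1}{0 - 801} = \frac{1}{-801} = - \frac{1}{801}$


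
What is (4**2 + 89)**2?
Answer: 11025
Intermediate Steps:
(4**2 + 89)**2 = (16 + 89)**2 = 105**2 = 11025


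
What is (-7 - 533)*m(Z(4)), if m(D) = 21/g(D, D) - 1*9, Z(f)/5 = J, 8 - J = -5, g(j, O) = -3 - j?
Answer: 85455/17 ≈ 5026.8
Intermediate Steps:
J = 13 (J = 8 - 1*(-5) = 8 + 5 = 13)
Z(f) = 65 (Z(f) = 5*13 = 65)
m(D) = -9 + 21/(-3 - D) (m(D) = 21/(-3 - D) - 1*9 = 21/(-3 - D) - 9 = -9 + 21/(-3 - D))
(-7 - 533)*m(Z(4)) = (-7 - 533)*(3*(-16 - 3*65)/(3 + 65)) = -1620*(-16 - 195)/68 = -1620*(-211)/68 = -540*(-633/68) = 85455/17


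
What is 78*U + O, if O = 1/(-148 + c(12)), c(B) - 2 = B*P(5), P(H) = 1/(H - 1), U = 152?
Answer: 1695407/143 ≈ 11856.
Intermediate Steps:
P(H) = 1/(-1 + H)
c(B) = 2 + B/4 (c(B) = 2 + B/(-1 + 5) = 2 + B/4)
O = -1/143 (O = 1/(-148 + (2 + (¼)*12)) = 1/(-148 + (2 + 3)) = 1/(-148 + 5) = 1/(-143) = -1/143 ≈ -0.0069930)
78*U + O = 78*152 - 1/143 = 11856 - 1/143 = 1695407/143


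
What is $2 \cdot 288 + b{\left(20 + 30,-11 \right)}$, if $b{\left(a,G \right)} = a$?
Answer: $626$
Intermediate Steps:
$2 \cdot 288 + b{\left(20 + 30,-11 \right)} = 2 \cdot 288 + \left(20 + 30\right) = 576 + 50 = 626$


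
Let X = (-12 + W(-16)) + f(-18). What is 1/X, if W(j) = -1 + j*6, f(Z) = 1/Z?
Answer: -18/1963 ≈ -0.0091696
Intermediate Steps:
W(j) = -1 + 6*j
X = -1963/18 (X = (-12 + (-1 + 6*(-16))) + 1/(-18) = (-12 + (-1 - 96)) - 1/18 = (-12 - 97) - 1/18 = -109 - 1/18 = -1963/18 ≈ -109.06)
1/X = 1/(-1963/18) = -18/1963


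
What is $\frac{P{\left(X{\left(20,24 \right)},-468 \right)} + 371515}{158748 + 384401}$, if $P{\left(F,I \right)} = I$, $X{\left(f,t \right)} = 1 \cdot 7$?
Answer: $\frac{371047}{543149} \approx 0.68314$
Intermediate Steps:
$X{\left(f,t \right)} = 7$
$\frac{P{\left(X{\left(20,24 \right)},-468 \right)} + 371515}{158748 + 384401} = \frac{-468 + 371515}{158748 + 384401} = \frac{371047}{543149}$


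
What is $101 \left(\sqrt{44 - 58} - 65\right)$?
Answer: $-6565 + 101 i \sqrt{14} \approx -6565.0 + 377.91 i$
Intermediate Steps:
$101 \left(\sqrt{44 - 58} - 65\right) = 101 \left(\sqrt{-14} - 65\right) = 101 \left(i \sqrt{14} - 65\right) = 101 \left(-65 + i \sqrt{14}\right) = -6565 + 101 i \sqrt{14}$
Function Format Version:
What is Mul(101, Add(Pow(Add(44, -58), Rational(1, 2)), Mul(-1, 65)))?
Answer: Add(-6565, Mul(101, I, Pow(14, Rational(1, 2)))) ≈ Add(-6565.0, Mul(377.91, I))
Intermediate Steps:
Mul(101, Add(Pow(Add(44, -58), Rational(1, 2)), Mul(-1, 65))) = Mul(101, Add(Pow(-14, Rational(1, 2)), -65)) = Mul(101, Add(Mul(I, Pow(14, Rational(1, 2))), -65)) = Mul(101, Add(-65, Mul(I, Pow(14, Rational(1, 2))))) = Add(-6565, Mul(101, I, Pow(14, Rational(1, 2))))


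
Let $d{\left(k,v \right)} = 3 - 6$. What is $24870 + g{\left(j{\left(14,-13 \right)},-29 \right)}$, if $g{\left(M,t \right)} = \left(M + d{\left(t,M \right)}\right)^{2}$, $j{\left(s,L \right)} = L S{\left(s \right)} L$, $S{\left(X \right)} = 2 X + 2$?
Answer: $25699359$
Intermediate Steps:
$S{\left(X \right)} = 2 + 2 X$
$d{\left(k,v \right)} = -3$ ($d{\left(k,v \right)} = 3 - 6 = -3$)
$j{\left(s,L \right)} = L^{2} \left(2 + 2 s\right)$ ($j{\left(s,L \right)} = L \left(2 + 2 s\right) L = L^{2} \left(2 + 2 s\right)$)
$g{\left(M,t \right)} = \left(-3 + M\right)^{2}$ ($g{\left(M,t \right)} = \left(M - 3\right)^{2} = \left(-3 + M\right)^{2}$)
$24870 + g{\left(j{\left(14,-13 \right)},-29 \right)} = 24870 + \left(-3 + 2 \left(-13\right)^{2} \left(1 + 14\right)\right)^{2} = 24870 + \left(-3 + 2 \cdot 169 \cdot 15\right)^{2} = 24870 + \left(-3 + 5070\right)^{2} = 24870 + 5067^{2} = 24870 + 25674489 = 25699359$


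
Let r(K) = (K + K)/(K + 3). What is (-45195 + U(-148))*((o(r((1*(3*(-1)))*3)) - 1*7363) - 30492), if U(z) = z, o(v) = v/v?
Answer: 1716413922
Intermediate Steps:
r(K) = 2*K/(3 + K) (r(K) = (2*K)/(3 + K) = 2*K/(3 + K))
o(v) = 1
(-45195 + U(-148))*((o(r((1*(3*(-1)))*3)) - 1*7363) - 30492) = (-45195 - 148)*((1 - 1*7363) - 30492) = -45343*((1 - 7363) - 30492) = -45343*(-7362 - 30492) = -45343*(-37854) = 1716413922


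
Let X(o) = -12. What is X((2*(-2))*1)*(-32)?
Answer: 384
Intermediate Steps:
X((2*(-2))*1)*(-32) = -12*(-32) = 384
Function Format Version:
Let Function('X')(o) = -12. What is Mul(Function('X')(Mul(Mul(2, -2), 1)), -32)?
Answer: 384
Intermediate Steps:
Mul(Function('X')(Mul(Mul(2, -2), 1)), -32) = Mul(-12, -32) = 384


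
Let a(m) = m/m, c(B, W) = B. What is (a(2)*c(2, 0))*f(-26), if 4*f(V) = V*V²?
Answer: -8788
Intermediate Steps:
f(V) = V³/4 (f(V) = (V*V²)/4 = V³/4)
a(m) = 1
(a(2)*c(2, 0))*f(-26) = (1*2)*((¼)*(-26)³) = 2*((¼)*(-17576)) = 2*(-4394) = -8788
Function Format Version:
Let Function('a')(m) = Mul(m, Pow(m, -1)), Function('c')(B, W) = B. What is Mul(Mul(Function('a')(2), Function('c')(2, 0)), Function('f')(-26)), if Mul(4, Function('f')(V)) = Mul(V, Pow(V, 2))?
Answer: -8788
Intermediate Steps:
Function('f')(V) = Mul(Rational(1, 4), Pow(V, 3)) (Function('f')(V) = Mul(Rational(1, 4), Mul(V, Pow(V, 2))) = Mul(Rational(1, 4), Pow(V, 3)))
Function('a')(m) = 1
Mul(Mul(Function('a')(2), Function('c')(2, 0)), Function('f')(-26)) = Mul(Mul(1, 2), Mul(Rational(1, 4), Pow(-26, 3))) = Mul(2, Mul(Rational(1, 4), -17576)) = Mul(2, -4394) = -8788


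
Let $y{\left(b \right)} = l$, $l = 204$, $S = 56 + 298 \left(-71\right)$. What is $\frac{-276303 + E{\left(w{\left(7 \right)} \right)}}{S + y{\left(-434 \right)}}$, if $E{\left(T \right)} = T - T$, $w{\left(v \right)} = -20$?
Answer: $\frac{92101}{6966} \approx 13.221$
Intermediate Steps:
$E{\left(T \right)} = 0$
$S = -21102$ ($S = 56 - 21158 = -21102$)
$y{\left(b \right)} = 204$
$\frac{-276303 + E{\left(w{\left(7 \right)} \right)}}{S + y{\left(-434 \right)}} = \frac{-276303 + 0}{-21102 + 204} = - \frac{276303}{-20898} = \left(-276303\right) \left(- \frac{1}{20898}\right) = \frac{92101}{6966}$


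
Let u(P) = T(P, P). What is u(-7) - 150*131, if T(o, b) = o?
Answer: -19657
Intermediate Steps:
u(P) = P
u(-7) - 150*131 = -7 - 150*131 = -7 - 19650 = -19657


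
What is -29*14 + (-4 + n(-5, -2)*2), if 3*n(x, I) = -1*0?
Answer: -410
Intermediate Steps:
n(x, I) = 0 (n(x, I) = (-1*0)/3 = (⅓)*0 = 0)
-29*14 + (-4 + n(-5, -2)*2) = -29*14 + (-4 + 0*2) = -406 + (-4 + 0) = -406 - 4 = -410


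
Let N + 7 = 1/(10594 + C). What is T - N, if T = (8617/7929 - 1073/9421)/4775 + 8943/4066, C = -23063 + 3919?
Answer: 2223731489207192/241715734350225 ≈ 9.1998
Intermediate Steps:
C = -19144
T = 638031693491393/290058881220270 (T = (8617*(1/7929) - 1073*1/9421)*(1/4775) + 8943*(1/4066) = (8617/7929 - 1073/9421)*(1/4775) + 8943/4066 = (72672940/74699109)*(1/4775) + 8943/4066 = 14534588/71337649095 + 8943/4066 = 638031693491393/290058881220270 ≈ 2.1997)
N = -59851/8550 (N = -7 + 1/(10594 - 19144) = -7 + 1/(-8550) = -7 - 1/8550 = -59851/8550 ≈ -7.0001)
T - N = 638031693491393/290058881220270 - 1*(-59851/8550) = 638031693491393/290058881220270 + 59851/8550 = 2223731489207192/241715734350225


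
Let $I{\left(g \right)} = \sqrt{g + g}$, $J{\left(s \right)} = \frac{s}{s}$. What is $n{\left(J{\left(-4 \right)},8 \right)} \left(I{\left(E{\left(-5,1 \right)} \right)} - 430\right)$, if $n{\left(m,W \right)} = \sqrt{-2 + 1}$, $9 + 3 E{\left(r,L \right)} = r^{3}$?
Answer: $\frac{2 i \left(-645 + i \sqrt{201}\right)}{3} \approx -9.4516 - 430.0 i$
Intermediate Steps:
$E{\left(r,L \right)} = -3 + \frac{r^{3}}{3}$
$J{\left(s \right)} = 1$
$n{\left(m,W \right)} = i$ ($n{\left(m,W \right)} = \sqrt{-1} = i$)
$I{\left(g \right)} = \sqrt{2} \sqrt{g}$ ($I{\left(g \right)} = \sqrt{2 g} = \sqrt{2} \sqrt{g}$)
$n{\left(J{\left(-4 \right)},8 \right)} \left(I{\left(E{\left(-5,1 \right)} \right)} - 430\right) = i \left(\sqrt{2} \sqrt{-3 + \frac{\left(-5\right)^{3}}{3}} - 430\right) = i \left(\sqrt{2} \sqrt{-3 + \frac{1}{3} \left(-125\right)} - 430\right) = i \left(\sqrt{2} \sqrt{-3 - \frac{125}{3}} - 430\right) = i \left(\sqrt{2} \sqrt{- \frac{134}{3}} - 430\right) = i \left(\sqrt{2} \frac{i \sqrt{402}}{3} - 430\right) = i \left(\frac{2 i \sqrt{201}}{3} - 430\right) = i \left(-430 + \frac{2 i \sqrt{201}}{3}\right)$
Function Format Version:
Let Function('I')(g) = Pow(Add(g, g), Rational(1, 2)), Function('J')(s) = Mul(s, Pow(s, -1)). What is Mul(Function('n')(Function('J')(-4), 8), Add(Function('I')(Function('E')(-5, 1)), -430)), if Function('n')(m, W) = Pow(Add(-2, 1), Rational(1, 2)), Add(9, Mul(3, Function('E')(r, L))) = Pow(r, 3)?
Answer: Mul(Rational(2, 3), I, Add(-645, Mul(I, Pow(201, Rational(1, 2))))) ≈ Add(-9.4516, Mul(-430.00, I))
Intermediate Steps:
Function('E')(r, L) = Add(-3, Mul(Rational(1, 3), Pow(r, 3)))
Function('J')(s) = 1
Function('n')(m, W) = I (Function('n')(m, W) = Pow(-1, Rational(1, 2)) = I)
Function('I')(g) = Mul(Pow(2, Rational(1, 2)), Pow(g, Rational(1, 2))) (Function('I')(g) = Pow(Mul(2, g), Rational(1, 2)) = Mul(Pow(2, Rational(1, 2)), Pow(g, Rational(1, 2))))
Mul(Function('n')(Function('J')(-4), 8), Add(Function('I')(Function('E')(-5, 1)), -430)) = Mul(I, Add(Mul(Pow(2, Rational(1, 2)), Pow(Add(-3, Mul(Rational(1, 3), Pow(-5, 3))), Rational(1, 2))), -430)) = Mul(I, Add(Mul(Pow(2, Rational(1, 2)), Pow(Add(-3, Mul(Rational(1, 3), -125)), Rational(1, 2))), -430)) = Mul(I, Add(Mul(Pow(2, Rational(1, 2)), Pow(Add(-3, Rational(-125, 3)), Rational(1, 2))), -430)) = Mul(I, Add(Mul(Pow(2, Rational(1, 2)), Pow(Rational(-134, 3), Rational(1, 2))), -430)) = Mul(I, Add(Mul(Pow(2, Rational(1, 2)), Mul(Rational(1, 3), I, Pow(402, Rational(1, 2)))), -430)) = Mul(I, Add(Mul(Rational(2, 3), I, Pow(201, Rational(1, 2))), -430)) = Mul(I, Add(-430, Mul(Rational(2, 3), I, Pow(201, Rational(1, 2)))))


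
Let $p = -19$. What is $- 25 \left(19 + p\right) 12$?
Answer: $0$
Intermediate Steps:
$- 25 \left(19 + p\right) 12 = - 25 \left(19 - 19\right) 12 = \left(-25\right) 0 \cdot 12 = 0 \cdot 12 = 0$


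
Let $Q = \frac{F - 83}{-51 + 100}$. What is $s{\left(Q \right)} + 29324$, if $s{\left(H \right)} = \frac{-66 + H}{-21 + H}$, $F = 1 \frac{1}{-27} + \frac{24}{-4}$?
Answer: $\frac{885293310}{30187} \approx 29327.0$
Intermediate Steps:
$F = - \frac{163}{27}$ ($F = 1 \left(- \frac{1}{27}\right) + 24 \left(- \frac{1}{4}\right) = - \frac{1}{27} - 6 = - \frac{163}{27} \approx -6.037$)
$Q = - \frac{2404}{1323}$ ($Q = \frac{- \frac{163}{27} - 83}{-51 + 100} = - \frac{2404}{27 \cdot 49} = \left(- \frac{2404}{27}\right) \frac{1}{49} = - \frac{2404}{1323} \approx -1.8171$)
$s{\left(H \right)} = \frac{-66 + H}{-21 + H}$
$s{\left(Q \right)} + 29324 = \frac{-66 - \frac{2404}{1323}}{-21 - \frac{2404}{1323}} + 29324 = \frac{1}{- \frac{30187}{1323}} \left(- \frac{89722}{1323}\right) + 29324 = \left(- \frac{1323}{30187}\right) \left(- \frac{89722}{1323}\right) + 29324 = \frac{89722}{30187} + 29324 = \frac{885293310}{30187}$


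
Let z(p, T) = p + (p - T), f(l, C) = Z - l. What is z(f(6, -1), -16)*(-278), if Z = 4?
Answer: -3336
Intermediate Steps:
f(l, C) = 4 - l
z(p, T) = -T + 2*p
z(f(6, -1), -16)*(-278) = (-1*(-16) + 2*(4 - 1*6))*(-278) = (16 + 2*(4 - 6))*(-278) = (16 + 2*(-2))*(-278) = (16 - 4)*(-278) = 12*(-278) = -3336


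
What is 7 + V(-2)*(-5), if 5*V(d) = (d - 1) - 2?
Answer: 12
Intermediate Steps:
V(d) = -3/5 + d/5 (V(d) = ((d - 1) - 2)/5 = ((-1 + d) - 2)/5 = (-3 + d)/5 = -3/5 + d/5)
7 + V(-2)*(-5) = 7 + (-3/5 + (1/5)*(-2))*(-5) = 7 + (-3/5 - 2/5)*(-5) = 7 - 1*(-5) = 7 + 5 = 12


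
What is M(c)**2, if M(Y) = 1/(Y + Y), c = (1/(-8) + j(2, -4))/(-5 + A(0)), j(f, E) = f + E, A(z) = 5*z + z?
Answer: 400/289 ≈ 1.3841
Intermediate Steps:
A(z) = 6*z
j(f, E) = E + f
c = 17/40 (c = (1/(-8) + (-4 + 2))/(-5 + 6*0) = (-1/8 - 2)/(-5 + 0) = -17/8/(-5) = -17/8*(-1/5) = 17/40 ≈ 0.42500)
M(Y) = 1/(2*Y)
M(c)**2 = (1/(2*(17/40)))**2 = ((1/2)*(40/17))**2 = (20/17)**2 = 400/289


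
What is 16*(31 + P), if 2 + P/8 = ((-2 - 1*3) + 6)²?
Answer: 368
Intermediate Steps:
P = -8 (P = -16 + 8*((-2 - 1*3) + 6)² = -16 + 8*((-2 - 3) + 6)² = -16 + 8*(-5 + 6)² = -16 + 8*1² = -16 + 8*1 = -16 + 8 = -8)
16*(31 + P) = 16*(31 - 8) = 16*23 = 368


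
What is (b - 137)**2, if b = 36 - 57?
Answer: 24964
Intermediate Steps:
b = -21
(b - 137)**2 = (-21 - 137)**2 = (-158)**2 = 24964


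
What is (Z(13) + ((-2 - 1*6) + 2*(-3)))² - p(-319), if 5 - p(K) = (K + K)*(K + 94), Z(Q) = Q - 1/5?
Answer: 3588661/25 ≈ 1.4355e+5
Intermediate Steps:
Z(Q) = -⅕ + Q (Z(Q) = Q - 1*⅕ = Q - ⅕ = -⅕ + Q)
p(K) = 5 - 2*K*(94 + K) (p(K) = 5 - (K + K)*(K + 94) = 5 - 2*K*(94 + K))
(Z(13) + ((-2 - 1*6) + 2*(-3)))² - p(-319) = ((-⅕ + 13) + ((-2 - 1*6) + 2*(-3)))² - (5 - 188*(-319) - 2*(-319)²) = (64/5 + ((-2 - 6) - 6))² - (5 + 59972 - 2*101761) = (64/5 + (-8 - 6))² - (5 + 59972 - 203522) = (64/5 - 14)² - 1*(-143545) = (-6/5)² + 143545 = 36/25 + 143545 = 3588661/25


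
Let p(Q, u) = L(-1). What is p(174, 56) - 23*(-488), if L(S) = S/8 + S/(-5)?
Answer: 448963/40 ≈ 11224.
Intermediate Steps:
L(S) = -3*S/40 (L(S) = S*(1/8) + S*(-1/5) = S/8 - S/5 = -3*S/40)
p(Q, u) = 3/40 (p(Q, u) = -3/40*(-1) = 3/40)
p(174, 56) - 23*(-488) = 3/40 - 23*(-488) = 3/40 + 11224 = 448963/40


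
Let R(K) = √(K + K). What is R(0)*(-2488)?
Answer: 0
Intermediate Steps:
R(K) = √2*√K (R(K) = √(2*K) = √2*√K)
R(0)*(-2488) = (√2*√0)*(-2488) = (√2*0)*(-2488) = 0*(-2488) = 0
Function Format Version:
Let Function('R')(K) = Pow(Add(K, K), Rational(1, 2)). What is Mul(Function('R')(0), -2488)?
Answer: 0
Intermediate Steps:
Function('R')(K) = Mul(Pow(2, Rational(1, 2)), Pow(K, Rational(1, 2))) (Function('R')(K) = Pow(Mul(2, K), Rational(1, 2)) = Mul(Pow(2, Rational(1, 2)), Pow(K, Rational(1, 2))))
Mul(Function('R')(0), -2488) = Mul(Mul(Pow(2, Rational(1, 2)), Pow(0, Rational(1, 2))), -2488) = Mul(Mul(Pow(2, Rational(1, 2)), 0), -2488) = Mul(0, -2488) = 0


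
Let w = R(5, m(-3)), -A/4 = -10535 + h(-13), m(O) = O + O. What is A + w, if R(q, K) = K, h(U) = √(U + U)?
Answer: 42134 - 4*I*√26 ≈ 42134.0 - 20.396*I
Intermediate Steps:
h(U) = √2*√U (h(U) = √(2*U) = √2*√U)
m(O) = 2*O
A = 42140 - 4*I*√26 (A = -4*(-10535 + √2*√(-13)) = -4*(-10535 + √2*(I*√13)) = -4*(-10535 + I*√26) = 42140 - 4*I*√26 ≈ 42140.0 - 20.396*I)
w = -6 (w = 2*(-3) = -6)
A + w = (42140 - 4*I*√26) - 6 = 42134 - 4*I*√26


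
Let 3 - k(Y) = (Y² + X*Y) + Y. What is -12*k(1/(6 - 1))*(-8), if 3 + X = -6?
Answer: 10944/25 ≈ 437.76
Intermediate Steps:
X = -9 (X = -3 - 6 = -9)
k(Y) = 3 - Y² + 8*Y (k(Y) = 3 - ((Y² - 9*Y) + Y) = 3 - (Y² - 8*Y) = 3 + (-Y² + 8*Y) = 3 - Y² + 8*Y)
-12*k(1/(6 - 1))*(-8) = -12*(3 - (1/(6 - 1))² + 8/(6 - 1))*(-8) = -12*(3 - (1/5)² + 8/5)*(-8) = -12*(3 - (⅕)² + 8*(⅕))*(-8) = -12*(3 - 1*1/25 + 8/5)*(-8) = -12*(3 - 1/25 + 8/5)*(-8) = -12*114/25*(-8) = -1368/25*(-8) = 10944/25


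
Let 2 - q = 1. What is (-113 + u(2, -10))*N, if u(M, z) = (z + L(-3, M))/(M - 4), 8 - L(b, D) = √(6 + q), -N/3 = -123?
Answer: -41328 + 369*√7/2 ≈ -40840.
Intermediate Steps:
N = 369 (N = -3*(-123) = 369)
q = 1 (q = 2 - 1*1 = 2 - 1 = 1)
L(b, D) = 8 - √7 (L(b, D) = 8 - √(6 + 1) = 8 - √7)
u(M, z) = (8 + z - √7)/(-4 + M) (u(M, z) = (z + (8 - √7))/(M - 4) = (8 + z - √7)/(-4 + M))
(-113 + u(2, -10))*N = (-113 + (8 - 10 - √7)/(-4 + 2))*369 = (-113 + (-2 - √7)/(-2))*369 = (-113 - (-2 - √7)/2)*369 = (-113 + (1 + √7/2))*369 = (-112 + √7/2)*369 = -41328 + 369*√7/2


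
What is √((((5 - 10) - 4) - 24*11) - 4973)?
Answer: I*√5246 ≈ 72.429*I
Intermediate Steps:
√((((5 - 10) - 4) - 24*11) - 4973) = √(((-5 - 4) - 264) - 4973) = √((-9 - 264) - 4973) = √(-273 - 4973) = √(-5246) = I*√5246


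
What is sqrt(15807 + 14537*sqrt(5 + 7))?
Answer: sqrt(15807 + 29074*sqrt(3)) ≈ 257.23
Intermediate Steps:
sqrt(15807 + 14537*sqrt(5 + 7)) = sqrt(15807 + 14537*sqrt(12)) = sqrt(15807 + 14537*(2*sqrt(3))) = sqrt(15807 + 29074*sqrt(3))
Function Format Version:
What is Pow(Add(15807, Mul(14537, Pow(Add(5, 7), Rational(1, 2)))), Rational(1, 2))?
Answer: Pow(Add(15807, Mul(29074, Pow(3, Rational(1, 2)))), Rational(1, 2)) ≈ 257.23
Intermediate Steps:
Pow(Add(15807, Mul(14537, Pow(Add(5, 7), Rational(1, 2)))), Rational(1, 2)) = Pow(Add(15807, Mul(14537, Pow(12, Rational(1, 2)))), Rational(1, 2)) = Pow(Add(15807, Mul(14537, Mul(2, Pow(3, Rational(1, 2))))), Rational(1, 2)) = Pow(Add(15807, Mul(29074, Pow(3, Rational(1, 2)))), Rational(1, 2))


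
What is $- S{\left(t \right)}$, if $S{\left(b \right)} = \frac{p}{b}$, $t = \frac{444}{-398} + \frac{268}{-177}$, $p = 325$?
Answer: $\frac{11447475}{92626} \approx 123.59$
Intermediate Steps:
$t = - \frac{92626}{35223}$ ($t = 444 \left(- \frac{1}{398}\right) + 268 \left(- \frac{1}{177}\right) = - \frac{222}{199} - \frac{268}{177} = - \frac{92626}{35223} \approx -2.6297$)
$S{\left(b \right)} = \frac{325}{b}$
$- S{\left(t \right)} = - \frac{325}{- \frac{92626}{35223}} = - \frac{325 \left(-35223\right)}{92626} = \left(-1\right) \left(- \frac{11447475}{92626}\right) = \frac{11447475}{92626}$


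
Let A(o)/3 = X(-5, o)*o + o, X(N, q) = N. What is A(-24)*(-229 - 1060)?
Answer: -371232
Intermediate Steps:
A(o) = -12*o (A(o) = 3*(-5*o + o) = 3*(-4*o) = -12*o)
A(-24)*(-229 - 1060) = (-12*(-24))*(-229 - 1060) = 288*(-1289) = -371232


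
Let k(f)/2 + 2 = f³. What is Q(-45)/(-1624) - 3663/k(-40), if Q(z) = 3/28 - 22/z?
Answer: 616603843/21827242080 ≈ 0.028249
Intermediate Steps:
k(f) = -4 + 2*f³
Q(z) = 3/28 - 22/z (Q(z) = 3*(1/28) - 22/z = 3/28 - 22/z)
Q(-45)/(-1624) - 3663/k(-40) = (3/28 - 22/(-45))/(-1624) - 3663/(-4 + 2*(-40)³) = (3/28 - 22*(-1/45))*(-1/1624) - 3663/(-4 + 2*(-64000)) = (3/28 + 22/45)*(-1/1624) - 3663/(-4 - 128000) = (751/1260)*(-1/1624) - 3663/(-128004) = -751/2046240 - 3663*(-1/128004) = -751/2046240 + 1221/42668 = 616603843/21827242080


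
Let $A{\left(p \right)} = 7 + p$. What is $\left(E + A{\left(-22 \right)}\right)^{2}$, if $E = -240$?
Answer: $65025$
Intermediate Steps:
$\left(E + A{\left(-22 \right)}\right)^{2} = \left(-240 + \left(7 - 22\right)\right)^{2} = \left(-240 - 15\right)^{2} = \left(-255\right)^{2} = 65025$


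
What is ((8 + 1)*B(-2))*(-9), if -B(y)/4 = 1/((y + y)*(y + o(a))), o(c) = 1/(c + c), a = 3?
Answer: 486/11 ≈ 44.182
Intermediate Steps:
o(c) = 1/(2*c)
B(y) = -2/(y*(⅙ + y)) (B(y) = -4*1/((y + y)*(y + (½)/3)) = -4*1/(2*y*(y + (½)*(⅓))) = -4*1/(2*y*(y + ⅙)) = -4*1/(2*y*(⅙ + y)) = -2/(y*(⅙ + y)))
((8 + 1)*B(-2))*(-9) = ((8 + 1)*(-12/(-2*(1 + 6*(-2)))))*(-9) = (9*(-12*(-½)/(1 - 12)))*(-9) = (9*(-12*(-½)/(-11)))*(-9) = (9*(-12*(-½)*(-1/11)))*(-9) = (9*(-6/11))*(-9) = -54/11*(-9) = 486/11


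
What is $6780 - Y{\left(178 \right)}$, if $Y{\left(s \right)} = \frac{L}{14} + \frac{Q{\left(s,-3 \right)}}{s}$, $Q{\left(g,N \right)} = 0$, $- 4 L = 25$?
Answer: $\frac{379705}{56} \approx 6780.4$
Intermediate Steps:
$L = - \frac{25}{4}$ ($L = \left(- \frac{1}{4}\right) 25 = - \frac{25}{4} \approx -6.25$)
$Y{\left(s \right)} = - \frac{25}{56}$ ($Y{\left(s \right)} = - \frac{25}{4 \cdot 14} + \frac{0}{s} = \left(- \frac{25}{4}\right) \frac{1}{14} + 0 = - \frac{25}{56} + 0 = - \frac{25}{56}$)
$6780 - Y{\left(178 \right)} = 6780 - - \frac{25}{56} = 6780 + \frac{25}{56} = \frac{379705}{56}$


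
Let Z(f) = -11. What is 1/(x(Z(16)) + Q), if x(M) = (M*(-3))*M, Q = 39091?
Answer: 1/38728 ≈ 2.5821e-5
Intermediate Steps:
x(M) = -3*M**2 (x(M) = (-3*M)*M = -3*M**2)
1/(x(Z(16)) + Q) = 1/(-3*(-11)**2 + 39091) = 1/(-3*121 + 39091) = 1/(-363 + 39091) = 1/38728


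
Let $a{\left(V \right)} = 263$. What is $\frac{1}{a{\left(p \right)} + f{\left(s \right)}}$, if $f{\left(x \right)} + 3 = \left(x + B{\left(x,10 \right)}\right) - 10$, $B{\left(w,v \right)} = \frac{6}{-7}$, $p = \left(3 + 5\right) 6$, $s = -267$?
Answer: $- \frac{7}{125} \approx -0.056$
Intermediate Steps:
$p = 48$ ($p = 8 \cdot 6 = 48$)
$B{\left(w,v \right)} = - \frac{6}{7}$ ($B{\left(w,v \right)} = 6 \left(- \frac{1}{7}\right) = - \frac{6}{7}$)
$f{\left(x \right)} = - \frac{97}{7} + x$ ($f{\left(x \right)} = -3 + \left(\left(x - \frac{6}{7}\right) - 10\right) = -3 + \left(\left(- \frac{6}{7} + x\right) - 10\right) = -3 + \left(- \frac{76}{7} + x\right) = - \frac{97}{7} + x$)
$\frac{1}{a{\left(p \right)} + f{\left(s \right)}} = \frac{1}{263 - \frac{1966}{7}} = \frac{1}{- \frac{125}{7}} = - \frac{7}{125}$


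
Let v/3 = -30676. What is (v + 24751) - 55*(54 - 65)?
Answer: -66672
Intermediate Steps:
v = -92028 (v = 3*(-30676) = -92028)
(v + 24751) - 55*(54 - 65) = (-92028 + 24751) - 55*(54 - 65) = -67277 - 55*(-11) = -67277 + 605 = -66672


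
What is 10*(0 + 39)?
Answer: 390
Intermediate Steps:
10*(0 + 39) = 10*39 = 390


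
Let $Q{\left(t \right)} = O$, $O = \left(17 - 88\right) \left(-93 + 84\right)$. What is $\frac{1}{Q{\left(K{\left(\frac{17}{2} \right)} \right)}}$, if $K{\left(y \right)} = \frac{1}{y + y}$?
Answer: $\frac{1}{639} \approx 0.0015649$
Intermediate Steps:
$O = 639$ ($O = \left(-71\right) \left(-9\right) = 639$)
$K{\left(y \right)} = \frac{1}{2 y}$
$Q{\left(t \right)} = 639$
$\frac{1}{Q{\left(K{\left(\frac{17}{2} \right)} \right)}} = \frac{1}{639}$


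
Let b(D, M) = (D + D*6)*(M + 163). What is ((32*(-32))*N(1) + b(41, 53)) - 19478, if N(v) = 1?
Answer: 41490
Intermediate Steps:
b(D, M) = 7*D*(163 + M) (b(D, M) = (D + 6*D)*(163 + M) = (7*D)*(163 + M) = 7*D*(163 + M))
((32*(-32))*N(1) + b(41, 53)) - 19478 = ((32*(-32))*1 + 7*41*(163 + 53)) - 19478 = (-1024*1 + 7*41*216) - 19478 = (-1024 + 61992) - 19478 = 60968 - 19478 = 41490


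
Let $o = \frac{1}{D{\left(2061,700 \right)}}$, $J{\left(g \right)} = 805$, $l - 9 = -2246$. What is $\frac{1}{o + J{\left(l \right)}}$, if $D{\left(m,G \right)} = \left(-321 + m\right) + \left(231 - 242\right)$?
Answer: $\frac{1729}{1391846} \approx 0.0012422$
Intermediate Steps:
$l = -2237$ ($l = 9 - 2246 = -2237$)
$D{\left(m,G \right)} = -332 + m$ ($D{\left(m,G \right)} = \left(-321 + m\right) - 11 = -332 + m$)
$o = \frac{1}{1729}$ ($o = \frac{1}{-332 + 2061} = \frac{1}{1729} \approx 0.00057837$)
$\frac{1}{o + J{\left(l \right)}} = \frac{1}{\frac{1}{1729} + 805} = \frac{1}{\frac{1391846}{1729}} = \frac{1729}{1391846}$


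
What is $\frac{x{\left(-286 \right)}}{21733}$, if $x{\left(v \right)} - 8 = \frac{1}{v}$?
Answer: $\frac{2287}{6215638} \approx 0.00036794$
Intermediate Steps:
$x{\left(v \right)} = 8 + \frac{1}{v}$
$\frac{x{\left(-286 \right)}}{21733} = \frac{8 + \frac{1}{-286}}{21733} = \left(8 - \frac{1}{286}\right) \frac{1}{21733} = \frac{2287}{286} \cdot \frac{1}{21733} = \frac{2287}{6215638}$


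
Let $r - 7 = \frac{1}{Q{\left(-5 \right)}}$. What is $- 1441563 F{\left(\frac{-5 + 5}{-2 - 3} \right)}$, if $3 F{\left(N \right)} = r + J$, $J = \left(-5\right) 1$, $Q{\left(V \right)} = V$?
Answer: $- \frac{4324689}{5} \approx -8.6494 \cdot 10^{5}$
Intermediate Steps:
$J = -5$
$r = \frac{34}{5}$ ($r = 7 + \frac{1}{-5} = 7 - \frac{1}{5} = \frac{34}{5} \approx 6.8$)
$F{\left(N \right)} = \frac{3}{5}$ ($F{\left(N \right)} = \frac{\frac{34}{5} - 5}{3} = \frac{1}{3} \cdot \frac{9}{5} = \frac{3}{5}$)
$- 1441563 F{\left(\frac{-5 + 5}{-2 - 3} \right)} = \left(-1441563\right) \frac{3}{5} = - \frac{4324689}{5}$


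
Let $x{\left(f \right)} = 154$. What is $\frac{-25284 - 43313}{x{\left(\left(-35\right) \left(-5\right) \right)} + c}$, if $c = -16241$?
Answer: $\frac{68597}{16087} \approx 4.2641$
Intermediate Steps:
$\frac{-25284 - 43313}{x{\left(\left(-35\right) \left(-5\right) \right)} + c} = \frac{-25284 - 43313}{154 - 16241} = - \frac{68597}{-16087} = \left(-68597\right) \left(- \frac{1}{16087}\right) = \frac{68597}{16087}$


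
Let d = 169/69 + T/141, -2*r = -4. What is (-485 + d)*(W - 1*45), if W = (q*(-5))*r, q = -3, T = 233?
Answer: 7797765/1081 ≈ 7213.5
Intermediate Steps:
r = 2 (r = -½*(-4) = 2)
W = 30 (W = -3*(-5)*2 = 15*2 = 30)
d = 4434/1081 (d = 169/69 + 233/141 = 4434/1081 ≈ 4.1018)
(-485 + d)*(W - 1*45) = (-485 + 4434/1081)*(30 - 1*45) = -519851*(30 - 45)/1081 = -519851/1081*(-15) = 7797765/1081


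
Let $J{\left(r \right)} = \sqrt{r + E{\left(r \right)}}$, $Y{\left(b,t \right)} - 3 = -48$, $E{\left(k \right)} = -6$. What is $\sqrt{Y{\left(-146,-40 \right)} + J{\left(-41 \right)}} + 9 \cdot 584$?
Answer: $5256 + \sqrt{-45 + i \sqrt{47}} \approx 5256.5 + 6.7275 i$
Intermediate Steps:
$Y{\left(b,t \right)} = -45$ ($Y{\left(b,t \right)} = 3 - 48 = -45$)
$J{\left(r \right)} = \sqrt{-6 + r}$ ($J{\left(r \right)} = \sqrt{r - 6} = \sqrt{-6 + r}$)
$\sqrt{Y{\left(-146,-40 \right)} + J{\left(-41 \right)}} + 9 \cdot 584 = \sqrt{-45 + \sqrt{-6 - 41}} + 9 \cdot 584 = \sqrt{-45 + \sqrt{-47}} + 5256 = \sqrt{-45 + i \sqrt{47}} + 5256 = 5256 + \sqrt{-45 + i \sqrt{47}}$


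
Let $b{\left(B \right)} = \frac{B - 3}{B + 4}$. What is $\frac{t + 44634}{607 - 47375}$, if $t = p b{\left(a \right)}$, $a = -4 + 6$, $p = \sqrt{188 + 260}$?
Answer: $- \frac{22317}{23384} + \frac{\sqrt{7}}{35076} \approx -0.9543$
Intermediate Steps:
$p = 8 \sqrt{7}$ ($p = \sqrt{448} = 8 \sqrt{7} \approx 21.166$)
$a = 2$
$b{\left(B \right)} = \frac{-3 + B}{4 + B}$
$t = - \frac{4 \sqrt{7}}{3}$ ($t = 8 \sqrt{7} \frac{-3 + 2}{4 + 2} = 8 \sqrt{7} \cdot \frac{1}{6} \left(-1\right) = 8 \sqrt{7} \left(- \frac{1}{6}\right) = - \frac{4 \sqrt{7}}{3} \approx -3.5277$)
$\frac{t + 44634}{607 - 47375} = \frac{- \frac{4 \sqrt{7}}{3} + 44634}{607 - 47375} = \frac{44634 - \frac{4 \sqrt{7}}{3}}{-46768} = \left(44634 - \frac{4 \sqrt{7}}{3}\right) \left(- \frac{1}{46768}\right) = - \frac{22317}{23384} + \frac{\sqrt{7}}{35076}$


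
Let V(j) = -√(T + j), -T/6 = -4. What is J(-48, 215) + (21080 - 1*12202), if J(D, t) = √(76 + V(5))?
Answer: 8878 + √(76 - √29) ≈ 8886.4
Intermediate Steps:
T = 24 (T = -6*(-4) = 24)
V(j) = -√(24 + j)
J(D, t) = √(76 - √29) (J(D, t) = √(76 - √(24 + 5)) = √(76 - √29))
J(-48, 215) + (21080 - 1*12202) = √(76 - √29) + (21080 - 1*12202) = √(76 - √29) + (21080 - 12202) = √(76 - √29) + 8878 = 8878 + √(76 - √29)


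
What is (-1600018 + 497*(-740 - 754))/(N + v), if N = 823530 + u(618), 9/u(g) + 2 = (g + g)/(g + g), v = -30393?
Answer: -41831/14163 ≈ -2.9535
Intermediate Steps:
u(g) = -9 (u(g) = 9/(-2 + (g + g)/(g + g)) = 9/(-2 + (2*g)/((2*g))) = 9/(-2 + (2*g)*(1/(2*g))) = 9/(-2 + 1) = 9/(-1) = 9*(-1) = -9)
N = 823521 (N = 823530 - 9 = 823521)
(-1600018 + 497*(-740 - 754))/(N + v) = (-1600018 + 497*(-740 - 754))/(823521 - 30393) = (-1600018 + 497*(-1494))/793128 = (-1600018 - 742518)*(1/793128) = -2342536*1/793128 = -41831/14163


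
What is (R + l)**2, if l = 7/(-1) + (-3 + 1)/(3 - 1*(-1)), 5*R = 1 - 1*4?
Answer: 6561/100 ≈ 65.610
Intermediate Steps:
R = -3/5 (R = (1 - 1*4)/5 = (1 - 4)/5 = (1/5)*(-3) = -3/5 ≈ -0.60000)
l = -15/2 (l = 7*(-1) - 2/(3 + 1) = -7 - 2/4 = -7 - 2*1/4 = -7 - 1/2 = -15/2 ≈ -7.5000)
(R + l)**2 = (-3/5 - 15/2)**2 = (-81/10)**2 = 6561/100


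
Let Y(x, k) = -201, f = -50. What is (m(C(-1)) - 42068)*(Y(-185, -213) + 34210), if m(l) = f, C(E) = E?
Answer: -1432391062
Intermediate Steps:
m(l) = -50
(m(C(-1)) - 42068)*(Y(-185, -213) + 34210) = (-50 - 42068)*(-201 + 34210) = -42118*34009 = -1432391062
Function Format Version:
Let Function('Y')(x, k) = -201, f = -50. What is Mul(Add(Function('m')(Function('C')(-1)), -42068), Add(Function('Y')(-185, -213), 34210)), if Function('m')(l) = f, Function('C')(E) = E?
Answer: -1432391062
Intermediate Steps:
Function('m')(l) = -50
Mul(Add(Function('m')(Function('C')(-1)), -42068), Add(Function('Y')(-185, -213), 34210)) = Mul(Add(-50, -42068), Add(-201, 34210)) = Mul(-42118, 34009) = -1432391062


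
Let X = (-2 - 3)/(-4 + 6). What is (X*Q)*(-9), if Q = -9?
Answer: -405/2 ≈ -202.50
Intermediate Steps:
X = -5/2 ≈ -2.5000
(X*Q)*(-9) = -5/2*(-9)*(-9) = (45/2)*(-9) = -405/2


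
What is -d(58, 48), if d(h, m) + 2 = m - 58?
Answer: 12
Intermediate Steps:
d(h, m) = -60 + m (d(h, m) = -2 + (m - 58) = -2 + (-58 + m) = -60 + m)
-d(58, 48) = -(-60 + 48) = -1*(-12) = 12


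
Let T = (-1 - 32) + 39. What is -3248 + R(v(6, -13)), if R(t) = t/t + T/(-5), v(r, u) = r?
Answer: -16241/5 ≈ -3248.2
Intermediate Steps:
T = 6 (T = -33 + 39 = 6)
R(t) = -⅕ (R(t) = t/t + 6/(-5) = 1 + 6*(-⅕) = 1 - 6/5 = -⅕)
-3248 + R(v(6, -13)) = -3248 - ⅕ = -16241/5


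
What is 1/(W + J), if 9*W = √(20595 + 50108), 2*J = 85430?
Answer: 3459915/147790198522 - 9*√70703/147790198522 ≈ 2.3395e-5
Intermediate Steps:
J = 42715 (J = (½)*85430 = 42715)
W = √70703/9 (W = √(20595 + 50108)/9 = √70703/9 ≈ 29.544)
1/(W + J) = 1/(√70703/9 + 42715) = 1/(42715 + √70703/9)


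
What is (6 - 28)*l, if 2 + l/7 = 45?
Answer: -6622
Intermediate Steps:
l = 301 (l = -14 + 7*45 = -14 + 315 = 301)
(6 - 28)*l = (6 - 28)*301 = -22*301 = -6622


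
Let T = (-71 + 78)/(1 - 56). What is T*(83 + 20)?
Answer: -721/55 ≈ -13.109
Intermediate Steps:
T = -7/55 (T = 7/(-55) = 7*(-1/55) = -7/55 ≈ -0.12727)
T*(83 + 20) = -7*(83 + 20)/55 = -7/55*103 = -721/55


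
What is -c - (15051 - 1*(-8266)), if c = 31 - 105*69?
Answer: -16103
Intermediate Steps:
c = -7214 (c = 31 - 7245 = -7214)
-c - (15051 - 1*(-8266)) = -1*(-7214) - (15051 - 1*(-8266)) = 7214 - (15051 + 8266) = 7214 - 1*23317 = 7214 - 23317 = -16103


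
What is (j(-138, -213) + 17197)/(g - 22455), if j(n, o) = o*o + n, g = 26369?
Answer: 31214/1957 ≈ 15.950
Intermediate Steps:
j(n, o) = n + o² (j(n, o) = o² + n = n + o²)
(j(-138, -213) + 17197)/(g - 22455) = ((-138 + (-213)²) + 17197)/(26369 - 22455) = ((-138 + 45369) + 17197)/3914 = (45231 + 17197)*(1/3914) = 62428*(1/3914) = 31214/1957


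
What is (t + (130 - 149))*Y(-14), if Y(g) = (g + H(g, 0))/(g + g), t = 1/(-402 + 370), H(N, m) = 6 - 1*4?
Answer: -261/32 ≈ -8.1563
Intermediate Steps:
H(N, m) = 2 (H(N, m) = 6 - 4 = 2)
t = -1/32 (t = 1/(-32) = -1/32 ≈ -0.031250)
Y(g) = (2 + g)/(2*g) (Y(g) = (g + 2)/(g + g) = (2 + g)/((2*g)) = (2 + g)*(1/(2*g)) = (2 + g)/(2*g))
(t + (130 - 149))*Y(-14) = (-1/32 + (130 - 149))*((1/2)*(2 - 14)/(-14)) = (-1/32 - 19)*((1/2)*(-1/14)*(-12)) = -609/32*3/7 = -261/32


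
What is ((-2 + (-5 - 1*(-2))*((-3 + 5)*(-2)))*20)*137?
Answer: 27400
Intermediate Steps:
((-2 + (-5 - 1*(-2))*((-3 + 5)*(-2)))*20)*137 = ((-2 + (-5 + 2)*(2*(-2)))*20)*137 = ((-2 - 3*(-4))*20)*137 = ((-2 + 12)*20)*137 = (10*20)*137 = 200*137 = 27400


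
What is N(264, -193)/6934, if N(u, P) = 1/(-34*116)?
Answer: -1/27347696 ≈ -3.6566e-8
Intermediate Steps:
N(u, P) = -1/3944 (N(u, P) = -1/34*1/116 = -1/3944)
N(264, -193)/6934 = -1/3944/6934 = -1/3944*1/6934 = -1/27347696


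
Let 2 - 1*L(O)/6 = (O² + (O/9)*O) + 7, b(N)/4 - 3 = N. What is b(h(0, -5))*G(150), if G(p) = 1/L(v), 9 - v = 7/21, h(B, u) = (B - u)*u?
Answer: 1188/7165 ≈ 0.16581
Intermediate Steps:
h(B, u) = u*(B - u)
b(N) = 12 + 4*N
v = 26/3 (v = 9 - 7/21 = 9 - 1*⅓ = 9 - ⅓ = 26/3 ≈ 8.6667)
L(O) = -30 - 20*O²/3 (L(O) = 12 - 6*((O² + (O/9)*O) + 7) = 12 - 6*((O² + O²/9) + 7) = 12 - 6*(10*O²/9 + 7) = 12 - 6*(7 + 10*O²/9) = 12 + (-42 - 20*O²/3) = -30 - 20*O²/3)
G(p) = -27/14330 (G(p) = 1/(-30 - 20*(26/3)²/3) = 1/(-30 - 20/3*676/9) = 1/(-30 - 13520/27) = 1/(-14330/27) = -27/14330)
b(h(0, -5))*G(150) = (12 + 4*(-5*(0 - 1*(-5))))*(-27/14330) = (12 + 4*(-5*(0 + 5)))*(-27/14330) = (12 + 4*(-5*5))*(-27/14330) = (12 + 4*(-25))*(-27/14330) = (12 - 100)*(-27/14330) = -88*(-27/14330) = 1188/7165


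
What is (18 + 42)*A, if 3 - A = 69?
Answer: -3960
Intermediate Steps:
A = -66 (A = 3 - 1*69 = 3 - 69 = -66)
(18 + 42)*A = (18 + 42)*(-66) = 60*(-66) = -3960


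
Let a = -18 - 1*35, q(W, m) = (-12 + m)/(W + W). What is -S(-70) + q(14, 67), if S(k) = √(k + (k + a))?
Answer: 55/28 - I*√193 ≈ 1.9643 - 13.892*I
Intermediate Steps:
q(W, m) = (-12 + m)/(2*W) (q(W, m) = (-12 + m)/((2*W)) = (-12 + m)*(1/(2*W)) = (-12 + m)/(2*W))
a = -53 (a = -18 - 35 = -53)
S(k) = √(-53 + 2*k) (S(k) = √(k + (k - 53)) = √(k + (-53 + k)) = √(-53 + 2*k))
-S(-70) + q(14, 67) = -√(-53 + 2*(-70)) + (½)*(-12 + 67)/14 = -√(-53 - 140) + (½)*(1/14)*55 = -√(-193) + 55/28 = -I*√193 + 55/28 = 55/28 - I*√193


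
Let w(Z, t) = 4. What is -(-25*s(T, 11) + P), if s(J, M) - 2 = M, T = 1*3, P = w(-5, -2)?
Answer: 321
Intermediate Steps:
P = 4
T = 3
s(J, M) = 2 + M
-(-25*s(T, 11) + P) = -(-25*(2 + 11) + 4) = -(-25*13 + 4) = -(-325 + 4) = -1*(-321) = 321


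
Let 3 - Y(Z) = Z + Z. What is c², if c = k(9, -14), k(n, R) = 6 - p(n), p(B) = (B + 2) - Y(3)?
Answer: 64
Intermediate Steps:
Y(Z) = 3 - 2*Z (Y(Z) = 3 - (Z + Z) = 3 - 2*Z)
p(B) = 5 + B (p(B) = (B + 2) - (3 - 2*3) = (2 + B) - (3 - 6) = (2 + B) - 1*(-3) = (2 + B) + 3 = 5 + B)
k(n, R) = 1 - n (k(n, R) = 6 - (5 + n) = 6 + (-5 - n) = 1 - n)
c = -8 (c = 1 - 1*9 = 1 - 9 = -8)
c² = (-8)² = 64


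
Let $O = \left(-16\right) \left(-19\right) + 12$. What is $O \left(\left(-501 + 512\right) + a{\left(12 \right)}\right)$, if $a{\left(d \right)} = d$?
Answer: $7268$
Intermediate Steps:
$O = 316$ ($O = 304 + 12 = 316$)
$O \left(\left(-501 + 512\right) + a{\left(12 \right)}\right) = 316 \left(\left(-501 + 512\right) + 12\right) = 316 \left(11 + 12\right) = 316 \cdot 23 = 7268$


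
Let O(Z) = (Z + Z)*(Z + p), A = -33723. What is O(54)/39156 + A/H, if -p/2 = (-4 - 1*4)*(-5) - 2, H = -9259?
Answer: 108204867/30212117 ≈ 3.5815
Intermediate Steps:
p = -76 (p = -2*((-4 - 1*4)*(-5) - 2) = -2*((-4 - 4)*(-5) - 2) = -2*(-8*(-5) - 2) = -2*(40 - 2) = -2*38 = -76)
O(Z) = 2*Z*(-76 + Z) (O(Z) = (Z + Z)*(Z - 76) = (2*Z)*(-76 + Z) = 2*Z*(-76 + Z))
O(54)/39156 + A/H = (2*54*(-76 + 54))/39156 - 33723/(-9259) = (2*54*(-22))*(1/39156) - 33723*(-1/9259) = -2376*1/39156 + 33723/9259 = -198/3263 + 33723/9259 = 108204867/30212117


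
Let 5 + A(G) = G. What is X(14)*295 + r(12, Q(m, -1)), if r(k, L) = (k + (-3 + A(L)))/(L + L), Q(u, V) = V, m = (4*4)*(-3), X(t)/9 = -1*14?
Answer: -74343/2 ≈ -37172.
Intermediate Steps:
A(G) = -5 + G
X(t) = -126 (X(t) = 9*(-1*14) = 9*(-14) = -126)
m = -48 (m = 16*(-3) = -48)
r(k, L) = (-8 + L + k)/(2*L) (r(k, L) = (k + (-3 + (-5 + L)))/(L + L) = (k + (-8 + L))/((2*L)) = (-8 + L + k)*(1/(2*L)) = (-8 + L + k)/(2*L))
X(14)*295 + r(12, Q(m, -1)) = -126*295 + (½)*(-8 - 1 + 12)/(-1) = -37170 + (½)*(-1)*3 = -37170 - 3/2 = -74343/2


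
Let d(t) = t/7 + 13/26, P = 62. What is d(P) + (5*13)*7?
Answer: 6501/14 ≈ 464.36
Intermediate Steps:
d(t) = 1/2 + t/7 (d(t) = t*(1/7) + 13*(1/26) = t/7 + 1/2 = 1/2 + t/7)
d(P) + (5*13)*7 = (1/2 + (1/7)*62) + (5*13)*7 = (1/2 + 62/7) + 65*7 = 131/14 + 455 = 6501/14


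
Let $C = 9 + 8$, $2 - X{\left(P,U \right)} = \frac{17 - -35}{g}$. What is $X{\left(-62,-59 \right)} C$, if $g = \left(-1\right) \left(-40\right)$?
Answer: $\frac{119}{10} \approx 11.9$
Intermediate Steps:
$g = 40$
$X{\left(P,U \right)} = \frac{7}{10}$ ($X{\left(P,U \right)} = 2 - \frac{17 - -35}{40} = 2 - \left(17 + 35\right) \frac{1}{40} = 2 - 52 \cdot \frac{1}{40} = 2 - \frac{13}{10} = \frac{7}{10}$)
$C = 17$
$X{\left(-62,-59 \right)} C = \frac{7}{10} \cdot 17 = \frac{119}{10}$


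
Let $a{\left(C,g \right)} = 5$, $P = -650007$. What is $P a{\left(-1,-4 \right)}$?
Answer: $-3250035$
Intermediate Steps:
$P a{\left(-1,-4 \right)} = \left(-650007\right) 5 = -3250035$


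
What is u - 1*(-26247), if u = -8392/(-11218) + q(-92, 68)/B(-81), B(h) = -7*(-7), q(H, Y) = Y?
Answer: 7214338743/274841 ≈ 26249.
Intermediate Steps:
B(h) = 49
u = 587016/274841 (u = -8392/(-11218) + 68/49 = -8392*(-1/11218) + 68*(1/49) = 4196/5609 + 68/49 = 587016/274841 ≈ 2.1358)
u - 1*(-26247) = 587016/274841 - 1*(-26247) = 587016/274841 + 26247 = 7214338743/274841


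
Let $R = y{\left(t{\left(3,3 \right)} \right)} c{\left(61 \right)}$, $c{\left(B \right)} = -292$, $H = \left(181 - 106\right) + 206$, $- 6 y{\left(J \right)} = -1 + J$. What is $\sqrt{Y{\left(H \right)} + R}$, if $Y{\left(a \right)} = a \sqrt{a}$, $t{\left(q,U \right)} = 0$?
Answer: $\frac{\sqrt{-438 + 2529 \sqrt{281}}}{3} \approx 68.277$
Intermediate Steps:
$y{\left(J \right)} = \frac{1}{6} - \frac{J}{6}$ ($y{\left(J \right)} = - \frac{-1 + J}{6} = \frac{1}{6} - \frac{J}{6}$)
$H = 281$ ($H = 75 + 206 = 281$)
$Y{\left(a \right)} = a^{\frac{3}{2}}$
$R = - \frac{146}{3}$ ($R = \left(\frac{1}{6} - 0\right) \left(-292\right) = \left(\frac{1}{6} + 0\right) \left(-292\right) = \frac{1}{6} \left(-292\right) = - \frac{146}{3} \approx -48.667$)
$\sqrt{Y{\left(H \right)} + R} = \sqrt{281^{\frac{3}{2}} - \frac{146}{3}} = \sqrt{281 \sqrt{281} - \frac{146}{3}} = \sqrt{- \frac{146}{3} + 281 \sqrt{281}}$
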